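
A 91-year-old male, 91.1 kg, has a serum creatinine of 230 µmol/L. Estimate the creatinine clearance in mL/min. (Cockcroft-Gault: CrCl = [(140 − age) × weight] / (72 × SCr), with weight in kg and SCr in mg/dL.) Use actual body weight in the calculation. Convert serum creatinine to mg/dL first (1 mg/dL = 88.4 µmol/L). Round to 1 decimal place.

SCr = 230 / 88.4 = 2.602 mg/dL
CrCl = (140 − 91) × 91.1 / (72 × 2.602) = 4463.9 / 187.34 ≈ 23.8 mL/min

23.8 mL/min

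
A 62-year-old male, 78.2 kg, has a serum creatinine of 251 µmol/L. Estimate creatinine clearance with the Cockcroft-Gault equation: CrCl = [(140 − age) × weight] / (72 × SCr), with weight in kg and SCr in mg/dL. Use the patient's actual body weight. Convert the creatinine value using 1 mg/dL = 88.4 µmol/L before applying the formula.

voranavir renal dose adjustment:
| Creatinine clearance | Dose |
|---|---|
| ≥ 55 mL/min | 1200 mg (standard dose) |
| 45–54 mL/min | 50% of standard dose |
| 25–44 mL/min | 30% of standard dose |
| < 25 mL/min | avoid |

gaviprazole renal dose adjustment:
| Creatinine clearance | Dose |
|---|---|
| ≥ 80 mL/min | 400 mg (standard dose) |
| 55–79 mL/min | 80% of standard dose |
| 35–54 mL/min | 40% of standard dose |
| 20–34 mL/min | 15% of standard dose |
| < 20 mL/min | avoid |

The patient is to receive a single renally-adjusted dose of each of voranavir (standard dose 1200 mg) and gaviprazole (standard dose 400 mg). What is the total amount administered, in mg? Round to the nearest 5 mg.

SCr = 251 / 88.4 = 2.839 mg/dL
CrCl = (140 − 62) × 78.2 / (72 × 2.839) = 6099.6 / 204.41 ≈ 29.8 mL/min
CrCl ≈ 30 mL/min.
voranavir: 25–44 mL/min → 30% of 1200 mg = 360 mg.
gaviprazole: 20–34 mL/min → 15% of 400 mg = 60 mg.
Total = 360 + 60 = 420 mg.

420 mg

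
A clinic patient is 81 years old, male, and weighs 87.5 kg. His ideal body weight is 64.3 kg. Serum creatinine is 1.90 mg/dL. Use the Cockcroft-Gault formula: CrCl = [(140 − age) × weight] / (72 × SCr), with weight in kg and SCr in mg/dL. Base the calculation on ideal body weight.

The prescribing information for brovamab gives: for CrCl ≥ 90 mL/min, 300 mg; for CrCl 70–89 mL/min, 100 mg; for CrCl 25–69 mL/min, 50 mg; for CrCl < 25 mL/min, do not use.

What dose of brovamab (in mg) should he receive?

50 mg

CrCl = (140 − 81) × 64.3 / (72 × 1.9) = 3793.7 / 136.80 ≈ 27.7 mL/min
CrCl ≈ 28 mL/min → bracket 25–69 mL/min.
Dose for this bracket: 50 mg.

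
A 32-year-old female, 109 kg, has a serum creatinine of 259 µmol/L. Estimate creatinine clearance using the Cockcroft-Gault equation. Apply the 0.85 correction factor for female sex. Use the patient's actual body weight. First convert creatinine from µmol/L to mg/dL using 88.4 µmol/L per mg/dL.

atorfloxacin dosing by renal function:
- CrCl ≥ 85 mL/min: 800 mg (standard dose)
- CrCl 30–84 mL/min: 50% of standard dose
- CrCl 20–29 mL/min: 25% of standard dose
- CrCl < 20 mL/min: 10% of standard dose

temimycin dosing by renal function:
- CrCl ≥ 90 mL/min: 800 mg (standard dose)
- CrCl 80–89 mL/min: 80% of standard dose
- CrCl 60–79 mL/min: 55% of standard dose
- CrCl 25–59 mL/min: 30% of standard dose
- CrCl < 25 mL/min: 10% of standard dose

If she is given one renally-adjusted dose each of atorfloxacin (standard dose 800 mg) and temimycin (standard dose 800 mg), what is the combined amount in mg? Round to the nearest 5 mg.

640 mg

SCr = 259 / 88.4 = 2.93 mg/dL
CrCl = (140 − 32) × 109 / (72 × 2.93) × 0.85 = 11772.0 / 210.96 × 0.85 ≈ 47.4 mL/min
CrCl ≈ 47 mL/min.
atorfloxacin: 30–84 mL/min → 50% of 800 mg = 400 mg.
temimycin: 25–59 mL/min → 30% of 800 mg = 240 mg.
Total = 400 + 240 = 640 mg.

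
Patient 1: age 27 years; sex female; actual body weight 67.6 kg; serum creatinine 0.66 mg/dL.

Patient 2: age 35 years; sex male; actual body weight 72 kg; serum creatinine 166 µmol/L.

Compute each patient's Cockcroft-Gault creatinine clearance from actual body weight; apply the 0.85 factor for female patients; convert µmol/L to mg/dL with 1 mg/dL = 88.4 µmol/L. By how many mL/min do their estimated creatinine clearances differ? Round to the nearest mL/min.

81 mL/min

Patient 1: CrCl = (140 − 27) × 67.6 / (72 × 0.66) × 0.85 = 7638.8 / 47.52 × 0.85 ≈ 136.6 mL/min
Patient 2: SCr = 166 / 88.4 = 1.878 mg/dL
Patient 2: CrCl = (140 − 35) × 72 / (72 × 1.878) = 7560.0 / 135.22 ≈ 55.9 mL/min
|136.6 − 55.9| = 80.7 mL/min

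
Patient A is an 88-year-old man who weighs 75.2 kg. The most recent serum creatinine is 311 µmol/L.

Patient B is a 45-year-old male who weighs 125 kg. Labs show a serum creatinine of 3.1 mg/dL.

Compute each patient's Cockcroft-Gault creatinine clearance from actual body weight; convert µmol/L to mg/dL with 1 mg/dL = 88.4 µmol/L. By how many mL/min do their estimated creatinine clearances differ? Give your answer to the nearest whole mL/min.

38 mL/min

Patient A: SCr = 311 / 88.4 = 3.518 mg/dL
Patient A: CrCl = (140 − 88) × 75.2 / (72 × 3.518) = 3910.4 / 253.30 ≈ 15.4 mL/min
Patient B: CrCl = (140 − 45) × 125 / (72 × 3.1) = 11875.0 / 223.20 ≈ 53.2 mL/min
|15.4 − 53.2| = 37.8 mL/min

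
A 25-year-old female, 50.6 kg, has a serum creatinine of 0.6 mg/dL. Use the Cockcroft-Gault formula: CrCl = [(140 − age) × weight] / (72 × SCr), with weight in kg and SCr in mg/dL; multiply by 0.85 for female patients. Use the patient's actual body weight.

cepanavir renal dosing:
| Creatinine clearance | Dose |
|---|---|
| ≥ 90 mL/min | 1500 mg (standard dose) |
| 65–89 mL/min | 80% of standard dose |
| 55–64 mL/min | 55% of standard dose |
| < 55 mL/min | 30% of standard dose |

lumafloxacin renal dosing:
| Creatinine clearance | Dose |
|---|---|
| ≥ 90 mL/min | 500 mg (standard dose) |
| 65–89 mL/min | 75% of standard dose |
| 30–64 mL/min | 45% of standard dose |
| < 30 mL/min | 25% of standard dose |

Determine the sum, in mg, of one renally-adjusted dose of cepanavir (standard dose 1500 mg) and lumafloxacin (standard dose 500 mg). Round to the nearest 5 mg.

2000 mg

CrCl = (140 − 25) × 50.6 / (72 × 0.6) × 0.85 = 5819.0 / 43.20 × 0.85 ≈ 114.5 mL/min
CrCl ≈ 114 mL/min.
cepanavir: ≥ 90 mL/min → 100% of 1500 mg = 1500 mg.
lumafloxacin: ≥ 90 mL/min → 100% of 500 mg = 500 mg.
Total = 1500 + 500 = 2000 mg.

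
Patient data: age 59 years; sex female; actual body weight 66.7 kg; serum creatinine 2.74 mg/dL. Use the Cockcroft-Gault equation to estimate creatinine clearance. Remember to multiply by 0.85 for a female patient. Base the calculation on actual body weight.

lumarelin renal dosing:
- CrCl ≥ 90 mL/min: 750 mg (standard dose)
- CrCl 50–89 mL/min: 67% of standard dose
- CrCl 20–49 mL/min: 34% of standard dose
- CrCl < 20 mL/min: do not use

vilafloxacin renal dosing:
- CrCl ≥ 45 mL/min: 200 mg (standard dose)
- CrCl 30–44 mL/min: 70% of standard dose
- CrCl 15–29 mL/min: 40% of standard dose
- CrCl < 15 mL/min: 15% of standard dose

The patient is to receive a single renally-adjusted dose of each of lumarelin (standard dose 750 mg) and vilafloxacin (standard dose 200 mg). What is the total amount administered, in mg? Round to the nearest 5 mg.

335 mg

CrCl = (140 − 59) × 66.7 / (72 × 2.74) × 0.85 = 5402.7 / 197.28 × 0.85 ≈ 23.3 mL/min
CrCl ≈ 23 mL/min.
lumarelin: 20–49 mL/min → 34% of 750 mg = 255 mg.
vilafloxacin: 15–29 mL/min → 40% of 200 mg = 80 mg.
Total = 255 + 80 = 335 mg.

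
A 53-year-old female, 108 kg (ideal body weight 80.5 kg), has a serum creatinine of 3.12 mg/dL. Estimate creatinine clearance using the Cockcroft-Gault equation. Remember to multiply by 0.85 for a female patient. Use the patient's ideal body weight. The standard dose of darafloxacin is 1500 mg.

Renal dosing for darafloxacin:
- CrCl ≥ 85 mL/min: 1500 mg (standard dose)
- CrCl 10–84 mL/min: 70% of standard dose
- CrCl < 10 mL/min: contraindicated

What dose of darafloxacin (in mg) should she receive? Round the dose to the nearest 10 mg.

CrCl = (140 − 53) × 80.5 / (72 × 3.12) × 0.85 = 7003.5 / 224.64 × 0.85 ≈ 26.5 mL/min
CrCl ≈ 27 mL/min → bracket 10–84 mL/min.
70% of 1500 mg = 1050 mg

1050 mg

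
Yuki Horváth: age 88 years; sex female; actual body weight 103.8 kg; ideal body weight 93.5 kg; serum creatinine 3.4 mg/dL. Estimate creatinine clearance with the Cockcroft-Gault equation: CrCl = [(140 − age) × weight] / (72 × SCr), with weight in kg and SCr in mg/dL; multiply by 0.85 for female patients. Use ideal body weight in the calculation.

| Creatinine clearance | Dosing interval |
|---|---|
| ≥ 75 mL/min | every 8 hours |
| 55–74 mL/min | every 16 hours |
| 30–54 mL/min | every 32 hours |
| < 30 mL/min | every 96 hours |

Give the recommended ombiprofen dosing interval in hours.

CrCl = (140 − 88) × 93.5 / (72 × 3.4) × 0.85 = 4862.0 / 244.80 × 0.85 ≈ 16.9 mL/min
CrCl ≈ 17 mL/min → bracket < 30 mL/min → every 96 hours.

every 96 hours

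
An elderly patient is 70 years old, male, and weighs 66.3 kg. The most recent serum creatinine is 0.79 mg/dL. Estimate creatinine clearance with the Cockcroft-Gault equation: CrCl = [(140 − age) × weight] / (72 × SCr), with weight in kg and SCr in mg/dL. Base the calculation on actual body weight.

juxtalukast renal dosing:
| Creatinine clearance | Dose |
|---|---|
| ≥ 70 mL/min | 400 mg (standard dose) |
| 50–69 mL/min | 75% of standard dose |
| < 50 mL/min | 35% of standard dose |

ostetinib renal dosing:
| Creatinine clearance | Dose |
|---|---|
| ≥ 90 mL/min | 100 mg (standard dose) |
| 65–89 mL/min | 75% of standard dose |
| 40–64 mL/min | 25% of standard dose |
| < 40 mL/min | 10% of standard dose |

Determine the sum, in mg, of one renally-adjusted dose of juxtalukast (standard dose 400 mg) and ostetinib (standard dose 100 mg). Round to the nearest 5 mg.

475 mg

CrCl = (140 − 70) × 66.3 / (72 × 0.79) = 4641.0 / 56.88 ≈ 81.6 mL/min
CrCl ≈ 82 mL/min.
juxtalukast: ≥ 70 mL/min → 100% of 400 mg = 400 mg.
ostetinib: 65–89 mL/min → 75% of 100 mg = 75 mg.
Total = 400 + 75 = 475 mg.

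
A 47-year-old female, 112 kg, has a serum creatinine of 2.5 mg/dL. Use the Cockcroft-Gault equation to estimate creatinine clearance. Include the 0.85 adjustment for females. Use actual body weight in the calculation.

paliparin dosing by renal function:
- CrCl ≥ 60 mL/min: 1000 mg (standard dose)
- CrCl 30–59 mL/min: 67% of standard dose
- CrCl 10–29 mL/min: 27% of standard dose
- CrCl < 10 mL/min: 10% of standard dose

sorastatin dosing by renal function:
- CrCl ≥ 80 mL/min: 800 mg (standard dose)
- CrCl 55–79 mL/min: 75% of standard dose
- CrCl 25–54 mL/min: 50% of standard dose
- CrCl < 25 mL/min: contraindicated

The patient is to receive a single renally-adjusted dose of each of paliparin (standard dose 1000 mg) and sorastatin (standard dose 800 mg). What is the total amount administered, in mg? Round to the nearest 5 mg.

CrCl = (140 − 47) × 112 / (72 × 2.5) × 0.85 = 10416.0 / 180.00 × 0.85 ≈ 49.2 mL/min
CrCl ≈ 49 mL/min.
paliparin: 30–59 mL/min → 67% of 1000 mg = 670 mg.
sorastatin: 25–54 mL/min → 50% of 800 mg = 400 mg.
Total = 670 + 400 = 1070 mg.

1070 mg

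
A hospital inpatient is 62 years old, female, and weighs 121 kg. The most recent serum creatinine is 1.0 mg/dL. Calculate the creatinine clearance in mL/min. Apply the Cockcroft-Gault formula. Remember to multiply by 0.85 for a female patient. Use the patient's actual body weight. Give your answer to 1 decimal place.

CrCl = (140 − 62) × 121 / (72 × 1) × 0.85 = 9438.0 / 72.00 × 0.85 ≈ 111.4 mL/min

111.4 mL/min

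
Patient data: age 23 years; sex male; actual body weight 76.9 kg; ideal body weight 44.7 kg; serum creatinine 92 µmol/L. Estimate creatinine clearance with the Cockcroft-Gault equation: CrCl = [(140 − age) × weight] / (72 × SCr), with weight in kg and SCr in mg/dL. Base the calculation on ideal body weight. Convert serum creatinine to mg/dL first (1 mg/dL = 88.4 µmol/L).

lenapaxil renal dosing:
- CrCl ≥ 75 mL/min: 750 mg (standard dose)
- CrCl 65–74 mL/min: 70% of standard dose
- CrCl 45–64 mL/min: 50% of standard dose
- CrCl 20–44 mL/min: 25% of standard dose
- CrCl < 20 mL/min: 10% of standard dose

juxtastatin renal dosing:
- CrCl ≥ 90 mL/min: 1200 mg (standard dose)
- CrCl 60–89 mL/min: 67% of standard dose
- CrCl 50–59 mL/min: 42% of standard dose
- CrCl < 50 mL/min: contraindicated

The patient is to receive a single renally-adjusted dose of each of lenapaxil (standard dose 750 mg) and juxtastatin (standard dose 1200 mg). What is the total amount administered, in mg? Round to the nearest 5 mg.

1330 mg

SCr = 92 / 88.4 = 1.041 mg/dL
CrCl = (140 − 23) × 44.7 / (72 × 1.041) = 5229.9 / 74.95 ≈ 69.8 mL/min
CrCl ≈ 70 mL/min.
lenapaxil: 65–74 mL/min → 70% of 750 mg = 525 mg.
juxtastatin: 60–89 mL/min → 67% of 1200 mg = 804 mg.
Total = 525 + 804 = 1329 mg.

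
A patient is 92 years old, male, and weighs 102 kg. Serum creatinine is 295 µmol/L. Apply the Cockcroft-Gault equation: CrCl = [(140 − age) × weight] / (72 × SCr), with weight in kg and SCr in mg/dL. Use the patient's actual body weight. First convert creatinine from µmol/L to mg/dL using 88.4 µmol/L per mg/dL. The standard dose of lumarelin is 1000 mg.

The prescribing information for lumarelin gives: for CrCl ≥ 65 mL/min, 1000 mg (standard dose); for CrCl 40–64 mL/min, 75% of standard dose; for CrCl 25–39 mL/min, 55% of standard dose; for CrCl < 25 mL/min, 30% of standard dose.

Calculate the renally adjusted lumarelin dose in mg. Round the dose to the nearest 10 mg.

300 mg

SCr = 295 / 88.4 = 3.337 mg/dL
CrCl = (140 − 92) × 102 / (72 × 3.337) = 4896.0 / 240.26 ≈ 20.4 mL/min
CrCl ≈ 20 mL/min → bracket < 25 mL/min.
30% of 1000 mg = 300 mg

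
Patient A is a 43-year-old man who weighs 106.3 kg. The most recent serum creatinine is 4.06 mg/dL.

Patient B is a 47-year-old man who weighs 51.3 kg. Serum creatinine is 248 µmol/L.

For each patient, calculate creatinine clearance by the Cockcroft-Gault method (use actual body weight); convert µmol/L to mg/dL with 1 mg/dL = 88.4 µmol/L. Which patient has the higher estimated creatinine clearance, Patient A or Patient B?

Patient A

Patient A: CrCl = (140 − 43) × 106.3 / (72 × 4.06) = 10311.1 / 292.32 ≈ 35.3 mL/min
Patient B: SCr = 248 / 88.4 = 2.805 mg/dL
Patient B: CrCl = (140 − 47) × 51.3 / (72 × 2.805) = 4770.9 / 201.96 ≈ 23.6 mL/min
35.3 vs 23.6 mL/min → Patient A is higher.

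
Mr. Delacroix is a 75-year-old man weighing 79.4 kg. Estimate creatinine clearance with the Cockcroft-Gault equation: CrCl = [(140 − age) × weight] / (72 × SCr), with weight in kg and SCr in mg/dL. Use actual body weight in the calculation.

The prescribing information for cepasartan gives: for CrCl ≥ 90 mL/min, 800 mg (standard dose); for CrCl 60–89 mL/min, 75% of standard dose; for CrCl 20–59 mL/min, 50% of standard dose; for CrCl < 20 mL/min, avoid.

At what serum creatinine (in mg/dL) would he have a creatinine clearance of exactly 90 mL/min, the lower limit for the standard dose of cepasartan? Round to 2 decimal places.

0.80 mg/dL

Standard dose requires CrCl ≥ 90 mL/min.
Set (140 − 75) × 79.4 / (72 × SCr) = 90
SCr = (140 − 75) × 79.4 / (72 × 90) = 0.796 mg/dL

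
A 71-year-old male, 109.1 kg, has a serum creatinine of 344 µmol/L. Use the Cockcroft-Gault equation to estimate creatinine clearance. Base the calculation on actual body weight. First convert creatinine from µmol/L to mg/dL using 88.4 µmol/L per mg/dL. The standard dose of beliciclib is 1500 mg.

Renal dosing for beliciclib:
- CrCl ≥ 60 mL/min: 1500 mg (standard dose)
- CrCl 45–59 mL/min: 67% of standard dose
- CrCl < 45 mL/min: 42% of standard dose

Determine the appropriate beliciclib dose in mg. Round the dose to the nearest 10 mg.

SCr = 344 / 88.4 = 3.891 mg/dL
CrCl = (140 − 71) × 109.1 / (72 × 3.891) = 7527.9 / 280.15 ≈ 26.9 mL/min
CrCl ≈ 27 mL/min → bracket < 45 mL/min.
42% of 1500 mg = 630 mg

630 mg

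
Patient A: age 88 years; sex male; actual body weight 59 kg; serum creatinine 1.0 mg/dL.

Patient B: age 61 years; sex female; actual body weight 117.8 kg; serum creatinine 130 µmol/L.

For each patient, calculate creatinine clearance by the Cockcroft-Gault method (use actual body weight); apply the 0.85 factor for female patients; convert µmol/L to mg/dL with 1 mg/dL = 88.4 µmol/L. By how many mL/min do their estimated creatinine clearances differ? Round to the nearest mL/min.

Patient A: CrCl = (140 − 88) × 59 / (72 × 1) = 3068.0 / 72.00 ≈ 42.6 mL/min
Patient B: SCr = 130 / 88.4 = 1.471 mg/dL
Patient B: CrCl = (140 − 61) × 117.8 / (72 × 1.471) × 0.85 = 9306.2 / 105.91 × 0.85 ≈ 74.7 mL/min
|42.6 − 74.7| = 32.1 mL/min

32 mL/min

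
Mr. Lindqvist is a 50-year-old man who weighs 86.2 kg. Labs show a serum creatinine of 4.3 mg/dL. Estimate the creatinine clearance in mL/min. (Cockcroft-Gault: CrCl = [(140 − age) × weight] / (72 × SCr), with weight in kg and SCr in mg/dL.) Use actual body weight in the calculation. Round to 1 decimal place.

CrCl = (140 − 50) × 86.2 / (72 × 4.3) = 7758.0 / 309.60 ≈ 25.1 mL/min

25.1 mL/min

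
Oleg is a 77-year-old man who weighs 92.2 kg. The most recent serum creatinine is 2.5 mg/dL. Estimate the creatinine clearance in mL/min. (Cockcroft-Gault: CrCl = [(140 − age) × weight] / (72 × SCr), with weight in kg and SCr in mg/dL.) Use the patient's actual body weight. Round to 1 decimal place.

CrCl = (140 − 77) × 92.2 / (72 × 2.5) = 5808.6 / 180.00 ≈ 32.3 mL/min

32.3 mL/min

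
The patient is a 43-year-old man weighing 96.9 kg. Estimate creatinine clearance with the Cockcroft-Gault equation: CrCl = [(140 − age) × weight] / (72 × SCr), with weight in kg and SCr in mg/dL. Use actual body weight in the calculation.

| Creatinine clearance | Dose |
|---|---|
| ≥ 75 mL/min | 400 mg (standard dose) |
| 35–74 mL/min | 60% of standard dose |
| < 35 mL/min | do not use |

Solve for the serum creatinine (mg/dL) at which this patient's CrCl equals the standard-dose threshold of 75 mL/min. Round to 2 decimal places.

Standard dose requires CrCl ≥ 75 mL/min.
Set (140 − 43) × 96.9 / (72 × SCr) = 75
SCr = (140 − 43) × 96.9 / (72 × 75) = 1.741 mg/dL

1.74 mg/dL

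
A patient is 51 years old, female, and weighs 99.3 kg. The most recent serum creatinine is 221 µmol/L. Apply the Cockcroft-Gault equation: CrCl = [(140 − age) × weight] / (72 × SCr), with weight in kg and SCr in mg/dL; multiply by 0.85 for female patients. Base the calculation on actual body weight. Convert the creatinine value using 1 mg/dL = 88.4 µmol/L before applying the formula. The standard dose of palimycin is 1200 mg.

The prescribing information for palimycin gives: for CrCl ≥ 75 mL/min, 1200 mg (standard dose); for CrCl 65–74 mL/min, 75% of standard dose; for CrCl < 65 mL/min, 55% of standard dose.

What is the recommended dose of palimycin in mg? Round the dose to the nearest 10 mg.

SCr = 221 / 88.4 = 2.5 mg/dL
CrCl = (140 − 51) × 99.3 / (72 × 2.5) × 0.85 = 8837.7 / 180.00 × 0.85 ≈ 41.7 mL/min
CrCl ≈ 42 mL/min → bracket < 65 mL/min.
55% of 1200 mg = 660 mg

660 mg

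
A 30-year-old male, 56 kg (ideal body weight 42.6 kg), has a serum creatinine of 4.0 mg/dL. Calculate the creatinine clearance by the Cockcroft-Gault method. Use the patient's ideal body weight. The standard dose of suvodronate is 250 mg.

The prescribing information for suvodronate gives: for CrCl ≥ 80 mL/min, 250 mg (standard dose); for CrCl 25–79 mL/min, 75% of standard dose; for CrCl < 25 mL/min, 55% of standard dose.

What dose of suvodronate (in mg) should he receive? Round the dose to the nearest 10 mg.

CrCl = (140 − 30) × 42.6 / (72 × 4) = 4686.0 / 288.00 ≈ 16.3 mL/min
CrCl ≈ 16 mL/min → bracket < 25 mL/min.
55% of 250 mg = 137.5 mg → 140 mg

140 mg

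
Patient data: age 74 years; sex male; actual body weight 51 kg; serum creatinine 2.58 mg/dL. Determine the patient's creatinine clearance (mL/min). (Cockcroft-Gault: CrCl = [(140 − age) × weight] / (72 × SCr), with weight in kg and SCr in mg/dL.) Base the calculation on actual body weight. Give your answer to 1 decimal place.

18.1 mL/min

CrCl = (140 − 74) × 51 / (72 × 2.58) = 3366.0 / 185.76 ≈ 18.1 mL/min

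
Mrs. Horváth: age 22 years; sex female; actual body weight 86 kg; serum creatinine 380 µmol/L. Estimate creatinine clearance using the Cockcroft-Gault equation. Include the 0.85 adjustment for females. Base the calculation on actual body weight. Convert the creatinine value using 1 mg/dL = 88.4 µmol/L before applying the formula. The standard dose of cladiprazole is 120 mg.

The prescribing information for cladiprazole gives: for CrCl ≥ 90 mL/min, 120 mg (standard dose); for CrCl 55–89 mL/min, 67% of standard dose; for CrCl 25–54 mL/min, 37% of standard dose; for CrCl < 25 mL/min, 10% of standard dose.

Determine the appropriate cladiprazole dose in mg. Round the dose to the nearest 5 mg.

SCr = 380 / 88.4 = 4.299 mg/dL
CrCl = (140 − 22) × 86 / (72 × 4.299) × 0.85 = 10148.0 / 309.53 × 0.85 ≈ 27.9 mL/min
CrCl ≈ 28 mL/min → bracket 25–54 mL/min.
37% of 120 mg = 44.4 mg → 45 mg

45 mg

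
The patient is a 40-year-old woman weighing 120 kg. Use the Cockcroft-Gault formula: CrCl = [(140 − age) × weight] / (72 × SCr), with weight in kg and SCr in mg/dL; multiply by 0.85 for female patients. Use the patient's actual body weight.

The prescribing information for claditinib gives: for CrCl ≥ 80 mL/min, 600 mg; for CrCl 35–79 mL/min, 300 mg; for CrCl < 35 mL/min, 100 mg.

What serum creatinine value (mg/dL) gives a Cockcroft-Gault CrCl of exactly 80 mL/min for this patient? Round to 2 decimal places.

Standard dose requires CrCl ≥ 80 mL/min.
Set (140 − 40) × 120 × 0.85 / (72 × SCr) = 80
SCr = (140 − 40) × 120 × 0.85 / (72 × 80) = 1.771 mg/dL

1.77 mg/dL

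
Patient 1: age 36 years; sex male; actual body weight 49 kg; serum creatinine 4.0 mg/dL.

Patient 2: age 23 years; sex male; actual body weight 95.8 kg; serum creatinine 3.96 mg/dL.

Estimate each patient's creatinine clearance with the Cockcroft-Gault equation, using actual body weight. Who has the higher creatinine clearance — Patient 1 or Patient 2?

Patient 1: CrCl = (140 − 36) × 49 / (72 × 4) = 5096.0 / 288.00 ≈ 17.7 mL/min
Patient 2: CrCl = (140 − 23) × 95.8 / (72 × 3.96) = 11208.6 / 285.12 ≈ 39.3 mL/min
17.7 vs 39.3 mL/min → Patient 2 is higher.

Patient 2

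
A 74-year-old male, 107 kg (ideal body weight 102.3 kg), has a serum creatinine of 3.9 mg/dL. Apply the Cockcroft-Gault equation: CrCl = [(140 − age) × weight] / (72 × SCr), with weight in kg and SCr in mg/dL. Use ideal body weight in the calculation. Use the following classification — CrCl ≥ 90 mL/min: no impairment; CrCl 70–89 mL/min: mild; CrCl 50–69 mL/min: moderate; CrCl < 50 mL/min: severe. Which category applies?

CrCl = (140 − 74) × 102.3 / (72 × 3.9) = 6751.8 / 280.80 ≈ 24.0 mL/min
24 mL/min falls in the 'severe' range.

severe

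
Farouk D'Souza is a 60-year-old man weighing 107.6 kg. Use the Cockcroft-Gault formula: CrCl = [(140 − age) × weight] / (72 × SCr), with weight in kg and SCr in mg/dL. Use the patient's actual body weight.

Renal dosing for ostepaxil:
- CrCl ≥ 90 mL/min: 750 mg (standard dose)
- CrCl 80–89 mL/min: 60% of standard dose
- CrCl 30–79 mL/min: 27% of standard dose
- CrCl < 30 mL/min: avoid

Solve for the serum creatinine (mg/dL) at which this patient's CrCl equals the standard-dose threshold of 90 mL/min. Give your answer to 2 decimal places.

Standard dose requires CrCl ≥ 90 mL/min.
Set (140 − 60) × 107.6 / (72 × SCr) = 90
SCr = (140 − 60) × 107.6 / (72 × 90) = 1.328 mg/dL

1.33 mg/dL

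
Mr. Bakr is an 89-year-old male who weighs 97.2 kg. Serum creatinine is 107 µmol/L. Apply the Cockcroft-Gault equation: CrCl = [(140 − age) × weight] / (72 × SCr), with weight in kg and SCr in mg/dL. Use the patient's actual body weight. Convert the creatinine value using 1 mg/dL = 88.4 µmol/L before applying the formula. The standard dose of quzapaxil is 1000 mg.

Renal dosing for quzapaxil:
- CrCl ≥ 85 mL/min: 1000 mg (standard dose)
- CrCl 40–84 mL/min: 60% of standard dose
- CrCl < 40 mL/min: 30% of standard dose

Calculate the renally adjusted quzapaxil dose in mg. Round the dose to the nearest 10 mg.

SCr = 107 / 88.4 = 1.21 mg/dL
CrCl = (140 − 89) × 97.2 / (72 × 1.21) = 4957.2 / 87.12 ≈ 56.9 mL/min
CrCl ≈ 57 mL/min → bracket 40–84 mL/min.
60% of 1000 mg = 600 mg

600 mg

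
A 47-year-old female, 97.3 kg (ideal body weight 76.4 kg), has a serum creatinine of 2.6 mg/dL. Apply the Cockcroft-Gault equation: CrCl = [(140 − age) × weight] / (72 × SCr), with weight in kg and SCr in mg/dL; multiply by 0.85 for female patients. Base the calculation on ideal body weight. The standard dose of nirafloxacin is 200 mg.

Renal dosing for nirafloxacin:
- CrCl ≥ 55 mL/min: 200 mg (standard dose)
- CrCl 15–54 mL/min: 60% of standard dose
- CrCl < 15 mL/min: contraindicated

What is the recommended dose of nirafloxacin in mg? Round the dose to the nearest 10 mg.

120 mg

CrCl = (140 − 47) × 76.4 / (72 × 2.6) × 0.85 = 7105.2 / 187.20 × 0.85 ≈ 32.3 mL/min
CrCl ≈ 32 mL/min → bracket 15–54 mL/min.
60% of 200 mg = 120 mg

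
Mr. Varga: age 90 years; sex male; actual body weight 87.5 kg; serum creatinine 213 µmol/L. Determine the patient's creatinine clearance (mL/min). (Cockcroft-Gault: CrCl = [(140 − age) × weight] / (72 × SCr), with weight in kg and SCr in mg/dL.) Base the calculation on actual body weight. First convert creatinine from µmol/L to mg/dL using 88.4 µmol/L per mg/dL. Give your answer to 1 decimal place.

SCr = 213 / 88.4 = 2.41 mg/dL
CrCl = (140 − 90) × 87.5 / (72 × 2.41) = 4375.0 / 173.52 ≈ 25.2 mL/min

25.2 mL/min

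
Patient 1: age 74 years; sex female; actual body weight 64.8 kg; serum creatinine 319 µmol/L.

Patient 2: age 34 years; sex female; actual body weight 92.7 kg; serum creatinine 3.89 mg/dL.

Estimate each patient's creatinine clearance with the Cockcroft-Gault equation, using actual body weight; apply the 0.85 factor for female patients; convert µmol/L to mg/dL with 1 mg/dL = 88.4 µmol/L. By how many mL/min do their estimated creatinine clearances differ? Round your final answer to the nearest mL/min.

16 mL/min

Patient 1: SCr = 319 / 88.4 = 3.609 mg/dL
Patient 1: CrCl = (140 − 74) × 64.8 / (72 × 3.609) × 0.85 = 4276.8 / 259.85 × 0.85 ≈ 14.0 mL/min
Patient 2: CrCl = (140 − 34) × 92.7 / (72 × 3.89) × 0.85 = 9826.2 / 280.08 × 0.85 ≈ 29.8 mL/min
|14.0 − 29.8| = 15.8 mL/min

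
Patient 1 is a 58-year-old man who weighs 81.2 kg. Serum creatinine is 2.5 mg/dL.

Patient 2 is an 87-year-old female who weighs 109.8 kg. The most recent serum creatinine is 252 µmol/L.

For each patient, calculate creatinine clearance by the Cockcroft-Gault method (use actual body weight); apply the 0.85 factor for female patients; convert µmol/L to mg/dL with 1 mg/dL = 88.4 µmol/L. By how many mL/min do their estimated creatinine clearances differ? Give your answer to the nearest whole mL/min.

Patient 1: CrCl = (140 − 58) × 81.2 / (72 × 2.5) = 6658.4 / 180.00 ≈ 37.0 mL/min
Patient 2: SCr = 252 / 88.4 = 2.851 mg/dL
Patient 2: CrCl = (140 − 87) × 109.8 / (72 × 2.851) × 0.85 = 5819.4 / 205.27 × 0.85 ≈ 24.1 mL/min
|37.0 − 24.1| = 12.9 mL/min

13 mL/min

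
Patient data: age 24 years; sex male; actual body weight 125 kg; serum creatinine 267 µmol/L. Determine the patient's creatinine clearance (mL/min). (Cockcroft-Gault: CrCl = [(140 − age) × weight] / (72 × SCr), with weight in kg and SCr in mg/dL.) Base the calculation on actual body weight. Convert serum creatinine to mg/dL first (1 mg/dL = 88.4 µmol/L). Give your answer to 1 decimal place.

SCr = 267 / 88.4 = 3.02 mg/dL
CrCl = (140 − 24) × 125 / (72 × 3.02) = 14500.0 / 217.44 ≈ 66.7 mL/min

66.7 mL/min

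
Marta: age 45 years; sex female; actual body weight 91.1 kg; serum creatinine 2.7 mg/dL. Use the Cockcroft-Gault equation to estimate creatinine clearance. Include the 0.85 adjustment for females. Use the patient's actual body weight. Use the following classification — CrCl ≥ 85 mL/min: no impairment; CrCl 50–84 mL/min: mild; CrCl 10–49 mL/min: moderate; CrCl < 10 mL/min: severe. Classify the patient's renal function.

moderate

CrCl = (140 − 45) × 91.1 / (72 × 2.7) × 0.85 = 8654.5 / 194.40 × 0.85 ≈ 37.8 mL/min
38 mL/min falls in the 'moderate' range.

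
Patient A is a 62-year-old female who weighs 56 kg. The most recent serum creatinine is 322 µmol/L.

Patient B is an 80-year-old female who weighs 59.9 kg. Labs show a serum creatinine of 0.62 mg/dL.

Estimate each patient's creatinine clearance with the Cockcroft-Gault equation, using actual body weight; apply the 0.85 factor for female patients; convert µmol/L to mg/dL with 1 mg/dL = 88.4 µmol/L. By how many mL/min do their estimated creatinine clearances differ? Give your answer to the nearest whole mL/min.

Patient A: SCr = 322 / 88.4 = 3.643 mg/dL
Patient A: CrCl = (140 − 62) × 56 / (72 × 3.643) × 0.85 = 4368.0 / 262.30 × 0.85 ≈ 14.2 mL/min
Patient B: CrCl = (140 − 80) × 59.9 / (72 × 0.62) × 0.85 = 3594.0 / 44.64 × 0.85 ≈ 68.4 mL/min
|14.2 − 68.4| = 54.2 mL/min

54 mL/min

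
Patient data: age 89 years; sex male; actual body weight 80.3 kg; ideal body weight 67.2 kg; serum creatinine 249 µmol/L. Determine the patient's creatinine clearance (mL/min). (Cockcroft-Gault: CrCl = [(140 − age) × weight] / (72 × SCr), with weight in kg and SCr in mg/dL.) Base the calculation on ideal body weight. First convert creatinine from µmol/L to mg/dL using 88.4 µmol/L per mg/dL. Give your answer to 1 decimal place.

16.9 mL/min

SCr = 249 / 88.4 = 2.817 mg/dL
CrCl = (140 − 89) × 67.2 / (72 × 2.817) = 3427.2 / 202.82 ≈ 16.9 mL/min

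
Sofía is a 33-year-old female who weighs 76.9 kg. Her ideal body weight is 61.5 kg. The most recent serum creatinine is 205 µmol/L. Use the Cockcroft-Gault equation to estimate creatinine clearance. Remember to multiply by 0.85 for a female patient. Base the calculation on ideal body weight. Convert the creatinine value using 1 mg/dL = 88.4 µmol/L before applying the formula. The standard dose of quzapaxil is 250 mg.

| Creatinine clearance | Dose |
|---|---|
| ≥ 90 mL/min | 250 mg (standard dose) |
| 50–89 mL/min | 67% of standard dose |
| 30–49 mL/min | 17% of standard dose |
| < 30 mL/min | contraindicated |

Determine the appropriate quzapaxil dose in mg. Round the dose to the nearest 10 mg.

SCr = 205 / 88.4 = 2.319 mg/dL
CrCl = (140 − 33) × 61.5 / (72 × 2.319) × 0.85 = 6580.5 / 166.97 × 0.85 ≈ 33.5 mL/min
CrCl ≈ 33 mL/min → bracket 30–49 mL/min.
17% of 250 mg = 42.5 mg → 40 mg

40 mg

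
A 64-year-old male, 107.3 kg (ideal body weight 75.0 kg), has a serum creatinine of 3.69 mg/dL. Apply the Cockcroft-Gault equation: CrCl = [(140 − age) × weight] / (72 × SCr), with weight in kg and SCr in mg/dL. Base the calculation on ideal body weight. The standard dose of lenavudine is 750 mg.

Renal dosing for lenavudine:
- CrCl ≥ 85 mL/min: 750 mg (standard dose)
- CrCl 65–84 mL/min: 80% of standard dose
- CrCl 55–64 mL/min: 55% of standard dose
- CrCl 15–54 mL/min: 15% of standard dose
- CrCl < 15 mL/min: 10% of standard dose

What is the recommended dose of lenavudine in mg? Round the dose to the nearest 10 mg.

110 mg

CrCl = (140 − 64) × 75 / (72 × 3.69) = 5700.0 / 265.68 ≈ 21.5 mL/min
CrCl ≈ 21 mL/min → bracket 15–54 mL/min.
15% of 750 mg = 112.5 mg → 110 mg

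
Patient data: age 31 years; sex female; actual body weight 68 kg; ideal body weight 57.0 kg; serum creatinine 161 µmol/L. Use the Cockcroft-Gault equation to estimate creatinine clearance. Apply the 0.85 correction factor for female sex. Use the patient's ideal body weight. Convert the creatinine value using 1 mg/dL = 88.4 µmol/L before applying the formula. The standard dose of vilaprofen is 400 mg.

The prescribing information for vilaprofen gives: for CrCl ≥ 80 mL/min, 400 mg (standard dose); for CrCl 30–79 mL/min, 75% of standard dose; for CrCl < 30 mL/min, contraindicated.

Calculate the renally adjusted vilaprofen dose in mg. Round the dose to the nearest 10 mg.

300 mg

SCr = 161 / 88.4 = 1.821 mg/dL
CrCl = (140 − 31) × 57 / (72 × 1.821) × 0.85 = 6213.0 / 131.11 × 0.85 ≈ 40.3 mL/min
CrCl ≈ 40 mL/min → bracket 30–79 mL/min.
75% of 400 mg = 300 mg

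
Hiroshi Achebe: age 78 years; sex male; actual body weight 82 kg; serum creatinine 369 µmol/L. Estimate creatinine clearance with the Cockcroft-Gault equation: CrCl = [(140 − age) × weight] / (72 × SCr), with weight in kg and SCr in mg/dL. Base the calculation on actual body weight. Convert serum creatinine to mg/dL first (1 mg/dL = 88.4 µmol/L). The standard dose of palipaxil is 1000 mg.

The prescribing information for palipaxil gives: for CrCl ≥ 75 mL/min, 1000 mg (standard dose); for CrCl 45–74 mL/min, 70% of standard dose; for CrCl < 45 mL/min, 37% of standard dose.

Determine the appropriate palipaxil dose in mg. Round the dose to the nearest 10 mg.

SCr = 369 / 88.4 = 4.174 mg/dL
CrCl = (140 − 78) × 82 / (72 × 4.174) = 5084.0 / 300.53 ≈ 16.9 mL/min
CrCl ≈ 17 mL/min → bracket < 45 mL/min.
37% of 1000 mg = 370 mg

370 mg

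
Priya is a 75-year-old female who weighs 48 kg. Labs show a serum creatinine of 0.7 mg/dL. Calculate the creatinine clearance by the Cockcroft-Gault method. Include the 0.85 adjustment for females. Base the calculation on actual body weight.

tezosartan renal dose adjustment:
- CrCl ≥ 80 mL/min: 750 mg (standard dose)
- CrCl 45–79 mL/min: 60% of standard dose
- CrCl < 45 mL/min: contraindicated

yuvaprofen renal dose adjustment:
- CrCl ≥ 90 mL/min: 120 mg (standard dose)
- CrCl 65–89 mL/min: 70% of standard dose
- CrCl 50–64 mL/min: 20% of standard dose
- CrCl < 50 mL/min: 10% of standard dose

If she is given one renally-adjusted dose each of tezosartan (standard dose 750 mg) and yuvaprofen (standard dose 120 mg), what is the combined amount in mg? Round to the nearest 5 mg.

CrCl = (140 − 75) × 48 / (72 × 0.7) × 0.85 = 3120.0 / 50.40 × 0.85 ≈ 52.6 mL/min
CrCl ≈ 53 mL/min.
tezosartan: 45–79 mL/min → 60% of 750 mg = 450 mg.
yuvaprofen: 50–64 mL/min → 20% of 120 mg = 24 mg.
Total = 450 + 24 = 474 mg.

475 mg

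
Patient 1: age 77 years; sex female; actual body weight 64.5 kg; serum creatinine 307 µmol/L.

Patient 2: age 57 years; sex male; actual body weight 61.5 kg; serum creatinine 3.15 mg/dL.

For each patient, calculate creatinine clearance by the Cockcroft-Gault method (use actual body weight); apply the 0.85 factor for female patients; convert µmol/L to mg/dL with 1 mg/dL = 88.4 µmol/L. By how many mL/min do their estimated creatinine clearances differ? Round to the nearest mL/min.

9 mL/min

Patient 1: SCr = 307 / 88.4 = 3.473 mg/dL
Patient 1: CrCl = (140 − 77) × 64.5 / (72 × 3.473) × 0.85 = 4063.5 / 250.06 × 0.85 ≈ 13.8 mL/min
Patient 2: CrCl = (140 − 57) × 61.5 / (72 × 3.15) = 5104.5 / 226.80 ≈ 22.5 mL/min
|13.8 − 22.5| = 8.7 mL/min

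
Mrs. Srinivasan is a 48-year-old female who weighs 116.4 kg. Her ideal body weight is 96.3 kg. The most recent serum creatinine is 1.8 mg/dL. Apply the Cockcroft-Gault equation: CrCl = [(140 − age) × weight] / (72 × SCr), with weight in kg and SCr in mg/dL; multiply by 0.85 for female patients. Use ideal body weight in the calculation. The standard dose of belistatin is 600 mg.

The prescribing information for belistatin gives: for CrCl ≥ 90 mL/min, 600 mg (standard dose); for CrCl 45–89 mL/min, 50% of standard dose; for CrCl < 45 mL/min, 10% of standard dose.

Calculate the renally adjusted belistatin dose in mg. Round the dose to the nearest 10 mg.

CrCl = (140 − 48) × 96.3 / (72 × 1.8) × 0.85 = 8859.6 / 129.60 × 0.85 ≈ 58.1 mL/min
CrCl ≈ 58 mL/min → bracket 45–89 mL/min.
50% of 600 mg = 300 mg

300 mg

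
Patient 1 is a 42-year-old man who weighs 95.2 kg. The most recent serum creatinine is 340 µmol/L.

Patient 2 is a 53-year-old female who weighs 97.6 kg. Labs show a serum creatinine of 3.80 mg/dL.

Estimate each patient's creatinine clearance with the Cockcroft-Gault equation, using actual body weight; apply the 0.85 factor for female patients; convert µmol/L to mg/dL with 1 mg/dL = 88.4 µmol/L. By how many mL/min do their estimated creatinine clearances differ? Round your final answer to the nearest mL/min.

Patient 1: SCr = 340 / 88.4 = 3.846 mg/dL
Patient 1: CrCl = (140 − 42) × 95.2 / (72 × 3.846) = 9329.6 / 276.91 ≈ 33.7 mL/min
Patient 2: CrCl = (140 − 53) × 97.6 / (72 × 3.8) × 0.85 = 8491.2 / 273.60 × 0.85 ≈ 26.4 mL/min
|33.7 − 26.4| = 7.3 mL/min

7 mL/min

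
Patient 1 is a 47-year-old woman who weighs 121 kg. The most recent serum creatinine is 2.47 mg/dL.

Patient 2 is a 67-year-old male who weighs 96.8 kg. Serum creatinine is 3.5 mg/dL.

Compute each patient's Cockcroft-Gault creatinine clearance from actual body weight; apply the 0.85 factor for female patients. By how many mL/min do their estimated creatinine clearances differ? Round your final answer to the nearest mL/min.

Patient 1: CrCl = (140 − 47) × 121 / (72 × 2.47) × 0.85 = 11253.0 / 177.84 × 0.85 ≈ 53.8 mL/min
Patient 2: CrCl = (140 − 67) × 96.8 / (72 × 3.5) = 7066.4 / 252.00 ≈ 28.0 mL/min
|53.8 − 28.0| = 25.8 mL/min

26 mL/min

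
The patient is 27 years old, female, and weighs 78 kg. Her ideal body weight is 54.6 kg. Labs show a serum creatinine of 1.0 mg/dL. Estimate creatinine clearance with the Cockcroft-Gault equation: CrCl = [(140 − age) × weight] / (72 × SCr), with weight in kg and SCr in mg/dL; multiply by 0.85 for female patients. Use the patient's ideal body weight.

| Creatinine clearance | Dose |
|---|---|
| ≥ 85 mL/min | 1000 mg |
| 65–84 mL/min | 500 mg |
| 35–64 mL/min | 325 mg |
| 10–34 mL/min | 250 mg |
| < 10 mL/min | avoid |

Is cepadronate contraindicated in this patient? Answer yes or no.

no

CrCl = (140 − 27) × 54.6 / (72 × 1) × 0.85 = 6169.8 / 72.00 × 0.85 ≈ 72.8 mL/min
CrCl ≈ 73 mL/min, which is ≥ 10 mL/min.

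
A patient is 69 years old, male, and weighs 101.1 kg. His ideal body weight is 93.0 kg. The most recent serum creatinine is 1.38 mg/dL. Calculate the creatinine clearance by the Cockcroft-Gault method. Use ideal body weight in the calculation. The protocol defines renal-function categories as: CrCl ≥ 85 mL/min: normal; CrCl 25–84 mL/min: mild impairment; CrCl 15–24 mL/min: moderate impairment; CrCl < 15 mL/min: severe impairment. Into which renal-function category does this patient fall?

CrCl = (140 − 69) × 93 / (72 × 1.38) = 6603.0 / 99.36 ≈ 66.5 mL/min
66 mL/min falls in the 'mild impairment' range.

mild impairment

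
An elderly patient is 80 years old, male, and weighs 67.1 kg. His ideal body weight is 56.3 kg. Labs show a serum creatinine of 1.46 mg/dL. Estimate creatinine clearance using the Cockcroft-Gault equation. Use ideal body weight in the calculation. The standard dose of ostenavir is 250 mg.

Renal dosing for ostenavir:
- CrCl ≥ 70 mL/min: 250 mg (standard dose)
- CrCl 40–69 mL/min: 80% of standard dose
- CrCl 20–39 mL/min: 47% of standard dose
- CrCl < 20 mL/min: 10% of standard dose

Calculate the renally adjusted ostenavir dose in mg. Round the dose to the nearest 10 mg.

120 mg

CrCl = (140 − 80) × 56.3 / (72 × 1.46) = 3378.0 / 105.12 ≈ 32.1 mL/min
CrCl ≈ 32 mL/min → bracket 20–39 mL/min.
47% of 250 mg = 117.5 mg → 120 mg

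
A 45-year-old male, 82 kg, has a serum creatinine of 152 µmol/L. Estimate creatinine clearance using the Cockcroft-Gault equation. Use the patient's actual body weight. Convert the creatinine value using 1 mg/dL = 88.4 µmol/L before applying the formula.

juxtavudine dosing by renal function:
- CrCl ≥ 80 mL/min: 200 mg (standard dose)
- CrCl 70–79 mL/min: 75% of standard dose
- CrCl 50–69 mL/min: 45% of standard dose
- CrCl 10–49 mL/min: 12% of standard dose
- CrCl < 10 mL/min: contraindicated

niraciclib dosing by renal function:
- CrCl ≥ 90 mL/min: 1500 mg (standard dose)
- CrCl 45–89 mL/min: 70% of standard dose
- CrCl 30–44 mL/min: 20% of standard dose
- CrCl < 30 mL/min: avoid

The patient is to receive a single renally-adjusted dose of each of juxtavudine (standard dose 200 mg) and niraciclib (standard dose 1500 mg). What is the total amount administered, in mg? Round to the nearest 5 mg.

SCr = 152 / 88.4 = 1.719 mg/dL
CrCl = (140 − 45) × 82 / (72 × 1.719) = 7790.0 / 123.77 ≈ 62.9 mL/min
CrCl ≈ 63 mL/min.
juxtavudine: 50–69 mL/min → 45% of 200 mg = 90 mg.
niraciclib: 45–89 mL/min → 70% of 1500 mg = 1050 mg.
Total = 90 + 1050 = 1140 mg.

1140 mg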